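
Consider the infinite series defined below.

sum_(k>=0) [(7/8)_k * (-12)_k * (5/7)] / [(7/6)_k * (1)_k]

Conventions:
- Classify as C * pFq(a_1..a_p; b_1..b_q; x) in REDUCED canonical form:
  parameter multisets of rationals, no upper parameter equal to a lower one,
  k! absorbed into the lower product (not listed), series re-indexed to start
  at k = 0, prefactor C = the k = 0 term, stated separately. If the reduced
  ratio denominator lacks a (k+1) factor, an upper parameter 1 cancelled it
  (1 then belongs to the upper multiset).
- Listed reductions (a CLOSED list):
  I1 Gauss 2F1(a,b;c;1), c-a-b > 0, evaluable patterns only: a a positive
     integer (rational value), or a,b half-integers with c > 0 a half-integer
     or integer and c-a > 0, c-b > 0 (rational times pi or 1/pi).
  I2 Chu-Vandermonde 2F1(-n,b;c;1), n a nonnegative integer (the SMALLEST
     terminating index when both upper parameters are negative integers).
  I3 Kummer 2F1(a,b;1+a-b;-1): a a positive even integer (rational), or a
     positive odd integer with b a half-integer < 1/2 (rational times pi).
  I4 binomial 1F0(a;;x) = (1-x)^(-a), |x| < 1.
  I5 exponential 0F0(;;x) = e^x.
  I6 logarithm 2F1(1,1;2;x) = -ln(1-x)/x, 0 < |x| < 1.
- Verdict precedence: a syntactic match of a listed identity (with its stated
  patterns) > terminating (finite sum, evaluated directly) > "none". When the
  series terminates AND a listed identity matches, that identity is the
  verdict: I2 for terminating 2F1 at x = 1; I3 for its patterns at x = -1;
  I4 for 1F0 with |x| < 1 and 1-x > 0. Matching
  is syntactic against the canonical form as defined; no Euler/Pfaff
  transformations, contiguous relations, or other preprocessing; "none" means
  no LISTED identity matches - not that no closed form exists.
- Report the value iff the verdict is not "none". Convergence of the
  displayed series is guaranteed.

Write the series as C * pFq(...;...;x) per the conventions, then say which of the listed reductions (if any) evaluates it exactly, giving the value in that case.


With C = 5/7: the canonical form is 2F1(-12, 7/8; 7/6; 1). Verdict: this is Vandermonde's identity (I2) (terminating 2F1 at x = 1 with n = 12, b = 7/8, c = 7/6). Value: 9383010858482915/390223709857644544.

Key step: x = 1 and (1)_k (prefactor 5/7) is k! itself.
Term ratio: r(k) = 1 * (k-12) (k+7/8) / [(k+7/6) (k+1)] - rational; roots negated = parameters, x = 1, C = 5/7.


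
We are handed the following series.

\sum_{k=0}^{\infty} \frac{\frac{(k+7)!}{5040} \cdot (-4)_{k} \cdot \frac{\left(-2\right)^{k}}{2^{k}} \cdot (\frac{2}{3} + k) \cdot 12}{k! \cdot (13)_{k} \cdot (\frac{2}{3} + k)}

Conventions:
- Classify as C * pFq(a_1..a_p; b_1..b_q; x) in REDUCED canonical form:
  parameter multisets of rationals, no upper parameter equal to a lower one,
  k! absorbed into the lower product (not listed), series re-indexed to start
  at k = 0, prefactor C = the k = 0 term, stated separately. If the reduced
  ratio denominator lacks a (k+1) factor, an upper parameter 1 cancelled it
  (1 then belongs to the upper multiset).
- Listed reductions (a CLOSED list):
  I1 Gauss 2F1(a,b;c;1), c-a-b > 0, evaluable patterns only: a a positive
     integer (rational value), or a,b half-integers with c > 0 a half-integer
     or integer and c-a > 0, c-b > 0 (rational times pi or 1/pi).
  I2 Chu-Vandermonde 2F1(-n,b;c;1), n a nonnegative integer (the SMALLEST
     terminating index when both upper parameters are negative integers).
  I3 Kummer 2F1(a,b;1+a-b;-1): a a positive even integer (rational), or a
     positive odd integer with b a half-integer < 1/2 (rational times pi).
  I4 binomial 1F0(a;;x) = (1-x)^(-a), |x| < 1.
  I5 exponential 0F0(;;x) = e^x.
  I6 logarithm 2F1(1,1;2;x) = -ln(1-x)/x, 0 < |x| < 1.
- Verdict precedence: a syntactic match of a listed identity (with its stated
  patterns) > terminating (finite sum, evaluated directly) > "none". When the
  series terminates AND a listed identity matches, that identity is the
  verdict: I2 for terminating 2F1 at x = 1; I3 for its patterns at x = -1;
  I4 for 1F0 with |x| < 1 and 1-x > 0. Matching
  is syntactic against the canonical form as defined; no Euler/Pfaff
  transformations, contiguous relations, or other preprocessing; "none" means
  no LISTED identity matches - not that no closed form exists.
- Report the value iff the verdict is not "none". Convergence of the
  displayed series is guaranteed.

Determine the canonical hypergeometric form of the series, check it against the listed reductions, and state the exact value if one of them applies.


With C = 12: the canonical form is 2F1(-4, 8; 13; -1). Verdict (x = -1): the Kummer evaluation I3 applies (x = -1; c = 13 equals 1+a-b for upper {-4, 8}: listed pattern). Hence: \frac{594}{7}.

Key observation: x = -1 and the factorial ratio (C = 12, x = -1) (k+a-1)!/(a-1)! is a rising factorial (a)_k.
Term ratio: r(k) = -1 * (k-4) (k+8) / [(k+13) (k+1)] - rational; roots negated = parameters, x = -1, C = 12.


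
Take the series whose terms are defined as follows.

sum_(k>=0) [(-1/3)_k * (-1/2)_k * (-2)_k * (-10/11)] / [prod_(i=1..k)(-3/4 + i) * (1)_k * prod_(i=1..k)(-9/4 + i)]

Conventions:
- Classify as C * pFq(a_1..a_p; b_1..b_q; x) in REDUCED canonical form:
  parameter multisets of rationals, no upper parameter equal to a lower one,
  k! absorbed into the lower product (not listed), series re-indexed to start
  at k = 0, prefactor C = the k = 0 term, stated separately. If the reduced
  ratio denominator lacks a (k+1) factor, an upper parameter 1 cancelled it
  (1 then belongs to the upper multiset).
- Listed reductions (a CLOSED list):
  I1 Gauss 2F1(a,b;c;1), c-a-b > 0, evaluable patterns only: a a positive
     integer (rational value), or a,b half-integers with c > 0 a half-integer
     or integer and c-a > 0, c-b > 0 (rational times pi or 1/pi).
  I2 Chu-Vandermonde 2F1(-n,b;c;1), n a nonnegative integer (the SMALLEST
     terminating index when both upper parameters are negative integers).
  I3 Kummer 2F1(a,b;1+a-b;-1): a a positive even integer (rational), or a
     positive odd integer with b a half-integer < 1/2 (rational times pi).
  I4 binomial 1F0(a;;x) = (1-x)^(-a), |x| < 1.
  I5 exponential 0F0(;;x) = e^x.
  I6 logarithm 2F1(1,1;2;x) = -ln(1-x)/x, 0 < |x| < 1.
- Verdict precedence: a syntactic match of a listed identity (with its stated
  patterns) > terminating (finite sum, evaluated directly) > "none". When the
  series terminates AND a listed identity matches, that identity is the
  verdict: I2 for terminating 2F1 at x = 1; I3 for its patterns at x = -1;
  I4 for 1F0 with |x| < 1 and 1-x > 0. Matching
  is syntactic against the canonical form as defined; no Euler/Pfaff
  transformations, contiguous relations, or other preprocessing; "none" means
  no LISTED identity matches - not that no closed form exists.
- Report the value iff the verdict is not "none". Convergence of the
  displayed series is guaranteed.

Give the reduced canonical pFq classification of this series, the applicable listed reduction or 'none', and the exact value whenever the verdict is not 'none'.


With C = -10/11: the canonical form is 3F2(-2, -1/2, -1/3; -5/4, 1/4; 1). Verdict: terminating. With -2 upstairs the series is a 3-term polynomial sum; evaluated term by term. Sum: -1186/495.

First insight: with t_0 = -10/11, the lower running product (C = -10/11, x = 1) is a rising factorial.
Consecutive-term ratio: r(k) = 1 * (k-2) (k-1/2) (k-1/3) / [(k-5/4) (k+1/4) (k+1)] - rational in k. x = 1; t_0 = -10/11; negate the roots.


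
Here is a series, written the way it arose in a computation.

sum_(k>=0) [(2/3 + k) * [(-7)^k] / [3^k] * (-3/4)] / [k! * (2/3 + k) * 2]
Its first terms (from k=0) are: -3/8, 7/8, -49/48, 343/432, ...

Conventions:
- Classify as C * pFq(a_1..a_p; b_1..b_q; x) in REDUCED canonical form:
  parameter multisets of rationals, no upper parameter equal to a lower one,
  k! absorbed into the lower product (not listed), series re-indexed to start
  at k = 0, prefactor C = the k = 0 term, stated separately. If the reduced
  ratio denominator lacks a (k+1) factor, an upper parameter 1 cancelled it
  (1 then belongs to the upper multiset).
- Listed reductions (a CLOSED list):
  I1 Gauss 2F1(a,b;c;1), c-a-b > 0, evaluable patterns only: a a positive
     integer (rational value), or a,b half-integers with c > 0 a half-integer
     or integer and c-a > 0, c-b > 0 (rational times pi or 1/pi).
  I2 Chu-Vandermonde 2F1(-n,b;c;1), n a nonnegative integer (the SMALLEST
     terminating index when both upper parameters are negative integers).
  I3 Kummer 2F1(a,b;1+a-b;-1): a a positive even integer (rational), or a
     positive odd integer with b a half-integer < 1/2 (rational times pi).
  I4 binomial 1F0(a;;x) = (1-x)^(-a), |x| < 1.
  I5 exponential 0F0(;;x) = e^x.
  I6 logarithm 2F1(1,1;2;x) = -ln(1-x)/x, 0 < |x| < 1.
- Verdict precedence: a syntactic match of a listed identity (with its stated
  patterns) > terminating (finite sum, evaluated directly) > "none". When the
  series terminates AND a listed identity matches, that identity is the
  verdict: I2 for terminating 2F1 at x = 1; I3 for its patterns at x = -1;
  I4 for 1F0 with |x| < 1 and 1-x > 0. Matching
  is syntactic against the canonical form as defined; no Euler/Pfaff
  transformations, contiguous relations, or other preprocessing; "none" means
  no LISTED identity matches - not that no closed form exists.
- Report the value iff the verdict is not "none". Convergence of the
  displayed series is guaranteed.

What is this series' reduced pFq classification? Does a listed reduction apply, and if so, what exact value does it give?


At argument -7/3: a 0F0 with upper {-}, lower {-}, scaled by C = -3/8. Verdict (x = -7/3): the I5 exponential reduction applies (the 0F0 exponential series at x = -7/3). Its exact value is (-3/8) * e^(-7/3).

The tell: t_0 being -3/8, the constant factors (prefactor -3/8) combine into one prefactor.
Adjacent-term ratio: r(k) = (-7/3) * 1 / [(k+1)] - poly over poly, x = (-7/3) from leading terms; C = -3/8 at k = 0.


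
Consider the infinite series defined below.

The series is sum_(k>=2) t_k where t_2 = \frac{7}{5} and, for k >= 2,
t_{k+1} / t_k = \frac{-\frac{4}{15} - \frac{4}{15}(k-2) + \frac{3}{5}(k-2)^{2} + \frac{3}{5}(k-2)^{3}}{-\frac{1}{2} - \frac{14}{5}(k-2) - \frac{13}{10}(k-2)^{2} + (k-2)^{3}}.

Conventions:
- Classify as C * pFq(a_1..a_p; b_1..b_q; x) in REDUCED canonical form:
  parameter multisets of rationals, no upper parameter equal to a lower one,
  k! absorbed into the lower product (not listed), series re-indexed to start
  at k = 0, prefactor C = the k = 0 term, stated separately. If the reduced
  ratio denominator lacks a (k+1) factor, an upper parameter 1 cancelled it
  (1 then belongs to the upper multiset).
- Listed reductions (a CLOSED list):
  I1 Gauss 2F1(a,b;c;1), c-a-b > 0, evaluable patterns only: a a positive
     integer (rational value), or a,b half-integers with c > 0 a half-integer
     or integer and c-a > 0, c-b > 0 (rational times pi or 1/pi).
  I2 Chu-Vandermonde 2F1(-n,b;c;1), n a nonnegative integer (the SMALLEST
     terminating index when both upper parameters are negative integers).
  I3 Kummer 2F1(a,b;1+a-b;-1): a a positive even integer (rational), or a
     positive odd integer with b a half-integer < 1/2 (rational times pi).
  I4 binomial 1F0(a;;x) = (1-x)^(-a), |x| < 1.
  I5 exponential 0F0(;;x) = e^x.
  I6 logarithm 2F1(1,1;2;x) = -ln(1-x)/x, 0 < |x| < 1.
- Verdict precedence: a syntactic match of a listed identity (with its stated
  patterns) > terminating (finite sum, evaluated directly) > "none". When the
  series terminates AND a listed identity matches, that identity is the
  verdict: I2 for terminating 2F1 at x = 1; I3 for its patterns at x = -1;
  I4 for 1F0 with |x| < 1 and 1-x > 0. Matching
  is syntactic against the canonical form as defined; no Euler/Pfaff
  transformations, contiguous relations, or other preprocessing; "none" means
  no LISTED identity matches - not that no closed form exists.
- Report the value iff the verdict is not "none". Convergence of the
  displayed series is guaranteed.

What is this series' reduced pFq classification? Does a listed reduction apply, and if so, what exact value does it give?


Canonical form: C = \frac{7}{5} times 3F2 with upper {-\frac{2}{3}, \frac{2}{3}, 1}, lower {-\frac{5}{2}, \frac{1}{5}}, x = \frac{3}{5}. Verdict: none - this 3F2 at x = \frac{3}{5} matches no listed pattern, and upper {-\frac{2}{3}, \frac{2}{3}, 1} holds no stopper.

The tell: t_0 being \frac{7}{5}, factor the ratio over Q (C = 7/5, x = 3/5): negated roots = parameters.
Ratio: r(k) = \frac{3}{5} * (k-\frac{2}{3}) (k+\frac{2}{3}) (k+1) / [(k-\frac{5}{2}) (k+\frac{1}{5}) (k+1)] - rational in k, leading ratio \frac{3}{5}; with t_0 = \frac{7}{5}, classification follows.


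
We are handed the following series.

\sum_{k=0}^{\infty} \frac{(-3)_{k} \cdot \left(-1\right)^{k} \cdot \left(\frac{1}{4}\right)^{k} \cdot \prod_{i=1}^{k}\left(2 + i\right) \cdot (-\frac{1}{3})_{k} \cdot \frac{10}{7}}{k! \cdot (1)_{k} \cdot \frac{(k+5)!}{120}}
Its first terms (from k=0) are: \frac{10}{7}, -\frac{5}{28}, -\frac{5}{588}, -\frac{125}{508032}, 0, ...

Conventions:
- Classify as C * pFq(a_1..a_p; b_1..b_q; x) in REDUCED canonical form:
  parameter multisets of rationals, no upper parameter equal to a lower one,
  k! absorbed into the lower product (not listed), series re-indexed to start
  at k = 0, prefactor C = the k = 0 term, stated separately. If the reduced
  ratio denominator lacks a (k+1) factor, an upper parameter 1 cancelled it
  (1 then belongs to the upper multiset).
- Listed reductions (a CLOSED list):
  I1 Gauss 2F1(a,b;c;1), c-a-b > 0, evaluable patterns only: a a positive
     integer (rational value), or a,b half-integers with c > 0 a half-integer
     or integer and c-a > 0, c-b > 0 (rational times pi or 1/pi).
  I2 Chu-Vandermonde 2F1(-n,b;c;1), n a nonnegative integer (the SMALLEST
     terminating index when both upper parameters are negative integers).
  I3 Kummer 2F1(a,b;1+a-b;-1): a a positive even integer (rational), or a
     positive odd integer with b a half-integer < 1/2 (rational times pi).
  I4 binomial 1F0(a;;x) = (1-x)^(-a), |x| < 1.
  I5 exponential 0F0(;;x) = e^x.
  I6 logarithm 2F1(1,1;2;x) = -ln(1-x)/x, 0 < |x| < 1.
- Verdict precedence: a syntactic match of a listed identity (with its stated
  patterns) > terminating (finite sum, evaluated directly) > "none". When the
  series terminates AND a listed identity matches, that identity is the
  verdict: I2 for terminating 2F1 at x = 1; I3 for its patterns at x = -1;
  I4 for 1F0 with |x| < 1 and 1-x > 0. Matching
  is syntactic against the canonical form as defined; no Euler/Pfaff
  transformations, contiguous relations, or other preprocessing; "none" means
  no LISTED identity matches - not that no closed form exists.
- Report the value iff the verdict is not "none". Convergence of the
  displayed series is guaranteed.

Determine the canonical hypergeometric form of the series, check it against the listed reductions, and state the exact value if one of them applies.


With C = \frac{10}{7}: the canonical form is 3F2(-3, -\frac{1}{3}, 3; 1, 6; -\frac{1}{4}). Verdict: terminating (-3 upstairs). 4 nonzero terms in all; added directly. Value: \frac{90085}{72576}.

The tell: t_0 being \frac{10}{7}, the (-1)^k factor (C = 10/7) folds into the argument's sign.
Term ratio: r(k) = -\frac{1}{4} * (k-3) (k-\frac{1}{3}) (k+3) / [(k+1) (k+6) (k+1)] - poly over poly, x = -\frac{1}{4} from leading terms; C = \frac{10}{7} at k = 0.


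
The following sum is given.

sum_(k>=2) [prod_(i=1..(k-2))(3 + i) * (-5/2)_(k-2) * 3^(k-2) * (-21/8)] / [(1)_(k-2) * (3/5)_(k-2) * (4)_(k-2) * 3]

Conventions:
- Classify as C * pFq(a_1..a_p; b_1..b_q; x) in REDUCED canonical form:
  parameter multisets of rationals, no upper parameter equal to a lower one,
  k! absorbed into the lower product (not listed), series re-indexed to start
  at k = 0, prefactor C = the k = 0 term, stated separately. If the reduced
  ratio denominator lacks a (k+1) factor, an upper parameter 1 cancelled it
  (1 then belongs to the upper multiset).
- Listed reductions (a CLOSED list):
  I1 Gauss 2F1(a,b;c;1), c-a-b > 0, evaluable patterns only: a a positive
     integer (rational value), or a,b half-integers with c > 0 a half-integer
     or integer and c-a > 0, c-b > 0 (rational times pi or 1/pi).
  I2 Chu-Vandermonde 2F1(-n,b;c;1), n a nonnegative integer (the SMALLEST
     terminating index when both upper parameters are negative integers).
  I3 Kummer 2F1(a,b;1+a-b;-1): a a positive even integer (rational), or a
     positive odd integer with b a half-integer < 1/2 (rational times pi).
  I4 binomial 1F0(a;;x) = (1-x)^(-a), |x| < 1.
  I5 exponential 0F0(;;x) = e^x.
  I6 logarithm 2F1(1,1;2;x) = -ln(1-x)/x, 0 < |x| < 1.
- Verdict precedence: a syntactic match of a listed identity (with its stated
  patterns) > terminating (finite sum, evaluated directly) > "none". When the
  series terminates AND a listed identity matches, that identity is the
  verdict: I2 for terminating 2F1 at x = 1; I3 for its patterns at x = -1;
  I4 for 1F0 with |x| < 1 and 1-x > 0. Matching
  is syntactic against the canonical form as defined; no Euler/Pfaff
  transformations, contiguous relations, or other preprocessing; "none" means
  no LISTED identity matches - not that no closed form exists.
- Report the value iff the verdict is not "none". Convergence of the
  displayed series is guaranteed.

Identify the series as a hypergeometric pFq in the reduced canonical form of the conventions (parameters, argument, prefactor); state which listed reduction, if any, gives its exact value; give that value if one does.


The series (x = 3) is 1F1: upper {-5/2}, lower {3/5}, prefactor -7/8. Verdict: none here - no I1-I6 shape fits x = 3 with lower {3/5}.

Key step: t_0 = -7/8 here, and (1)_k (prefactor -7/8) is k! itself.
Term ratio: r(k) = 3 * (k-5/2) / [(k+3/5) (k+1)] - rational; roots negated = parameters, x = 3, C = -7/8.


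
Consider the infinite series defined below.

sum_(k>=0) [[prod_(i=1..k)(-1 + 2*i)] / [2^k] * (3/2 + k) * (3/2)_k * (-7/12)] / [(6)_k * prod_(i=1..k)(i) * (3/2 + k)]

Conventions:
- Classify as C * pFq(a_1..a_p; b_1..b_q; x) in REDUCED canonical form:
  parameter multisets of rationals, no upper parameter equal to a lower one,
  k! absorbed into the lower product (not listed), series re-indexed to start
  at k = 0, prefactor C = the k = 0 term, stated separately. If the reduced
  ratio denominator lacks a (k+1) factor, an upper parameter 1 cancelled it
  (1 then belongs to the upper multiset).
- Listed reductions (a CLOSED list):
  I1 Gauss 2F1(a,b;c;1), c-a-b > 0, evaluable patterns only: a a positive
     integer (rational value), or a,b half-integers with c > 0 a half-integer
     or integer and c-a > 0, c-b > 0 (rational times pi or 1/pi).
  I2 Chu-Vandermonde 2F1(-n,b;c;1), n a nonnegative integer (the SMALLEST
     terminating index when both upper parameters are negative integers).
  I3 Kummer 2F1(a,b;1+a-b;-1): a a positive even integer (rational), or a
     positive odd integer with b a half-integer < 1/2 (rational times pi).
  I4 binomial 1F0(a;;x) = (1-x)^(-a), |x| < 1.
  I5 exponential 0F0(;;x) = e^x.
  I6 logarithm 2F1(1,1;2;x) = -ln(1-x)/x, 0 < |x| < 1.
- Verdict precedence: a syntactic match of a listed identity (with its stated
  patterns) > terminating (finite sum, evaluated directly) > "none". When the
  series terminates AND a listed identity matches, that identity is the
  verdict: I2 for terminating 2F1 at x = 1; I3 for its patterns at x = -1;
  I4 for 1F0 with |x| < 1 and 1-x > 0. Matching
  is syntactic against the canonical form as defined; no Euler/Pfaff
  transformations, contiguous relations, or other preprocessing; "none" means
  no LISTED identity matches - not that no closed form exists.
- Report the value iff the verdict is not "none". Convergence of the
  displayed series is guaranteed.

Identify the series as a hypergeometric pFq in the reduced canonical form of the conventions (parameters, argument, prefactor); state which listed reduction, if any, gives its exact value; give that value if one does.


This is -7/12 * 2F1(1/2, 3/2; 6; 1) in reduced canonical form. Verdict at x = 1: Gauss (I1, half-integer pattern) matches (x = 1; upper {1/2, 3/2} half-integers, c = 6 in the evaluable pattern). Value: (-2048/945) / pi.

Key step: from the first term -7/12: the odd product 1*3*...*(2k-1) (prefactor -7/12) is 2^k (1/2)_k.
Ratio: r(k) = 1 * (k+1/2) (k+3/2) / [(k+6) (k+1)] - rational in k. x = 1; t_0 = -7/12; negate the roots.


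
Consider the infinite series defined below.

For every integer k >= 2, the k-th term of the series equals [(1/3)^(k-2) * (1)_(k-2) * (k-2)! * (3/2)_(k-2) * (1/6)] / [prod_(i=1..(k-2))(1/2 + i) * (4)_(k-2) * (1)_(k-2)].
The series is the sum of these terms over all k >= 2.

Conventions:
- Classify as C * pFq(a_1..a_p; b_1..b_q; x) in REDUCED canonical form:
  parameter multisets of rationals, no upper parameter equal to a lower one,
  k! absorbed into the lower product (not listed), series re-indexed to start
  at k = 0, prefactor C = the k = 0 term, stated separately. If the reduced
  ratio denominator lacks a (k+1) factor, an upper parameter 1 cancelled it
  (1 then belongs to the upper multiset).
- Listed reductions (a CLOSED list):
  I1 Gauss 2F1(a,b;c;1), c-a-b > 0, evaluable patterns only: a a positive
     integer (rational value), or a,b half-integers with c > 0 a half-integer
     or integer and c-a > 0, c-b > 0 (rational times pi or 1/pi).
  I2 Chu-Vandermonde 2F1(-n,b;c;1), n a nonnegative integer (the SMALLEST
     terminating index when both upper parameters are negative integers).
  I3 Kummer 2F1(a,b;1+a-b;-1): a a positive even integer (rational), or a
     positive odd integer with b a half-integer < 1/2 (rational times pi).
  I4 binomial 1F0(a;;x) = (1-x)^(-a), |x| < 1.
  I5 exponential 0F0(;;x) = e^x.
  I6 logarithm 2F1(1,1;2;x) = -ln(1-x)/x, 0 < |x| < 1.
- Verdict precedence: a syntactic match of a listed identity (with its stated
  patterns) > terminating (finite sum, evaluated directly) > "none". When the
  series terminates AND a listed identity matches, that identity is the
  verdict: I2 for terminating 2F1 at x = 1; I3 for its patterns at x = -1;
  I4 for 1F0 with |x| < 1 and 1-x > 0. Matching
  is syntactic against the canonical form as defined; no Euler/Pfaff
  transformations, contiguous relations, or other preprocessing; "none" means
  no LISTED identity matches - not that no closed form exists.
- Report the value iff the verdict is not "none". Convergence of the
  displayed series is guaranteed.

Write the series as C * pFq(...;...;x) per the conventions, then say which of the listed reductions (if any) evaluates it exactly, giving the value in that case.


Key observation: x = (1/3) and (1)_k (C = 1/6) is k! itself.
Term ratio: r(k) = (1/3) * (k+1) (k+1) / [(k+4) (k+1)] - rational in k. x = (1/3); t_0 = 1/6; negate the roots.

x = 1/3 here; the reduced form reads 2F1, upper {1, 1}, lower {4}, C = 1/6. Verdict: none - this 2F1 at x = 1/3 matches no listed pattern, and upper {1, 1} holds no stopper.


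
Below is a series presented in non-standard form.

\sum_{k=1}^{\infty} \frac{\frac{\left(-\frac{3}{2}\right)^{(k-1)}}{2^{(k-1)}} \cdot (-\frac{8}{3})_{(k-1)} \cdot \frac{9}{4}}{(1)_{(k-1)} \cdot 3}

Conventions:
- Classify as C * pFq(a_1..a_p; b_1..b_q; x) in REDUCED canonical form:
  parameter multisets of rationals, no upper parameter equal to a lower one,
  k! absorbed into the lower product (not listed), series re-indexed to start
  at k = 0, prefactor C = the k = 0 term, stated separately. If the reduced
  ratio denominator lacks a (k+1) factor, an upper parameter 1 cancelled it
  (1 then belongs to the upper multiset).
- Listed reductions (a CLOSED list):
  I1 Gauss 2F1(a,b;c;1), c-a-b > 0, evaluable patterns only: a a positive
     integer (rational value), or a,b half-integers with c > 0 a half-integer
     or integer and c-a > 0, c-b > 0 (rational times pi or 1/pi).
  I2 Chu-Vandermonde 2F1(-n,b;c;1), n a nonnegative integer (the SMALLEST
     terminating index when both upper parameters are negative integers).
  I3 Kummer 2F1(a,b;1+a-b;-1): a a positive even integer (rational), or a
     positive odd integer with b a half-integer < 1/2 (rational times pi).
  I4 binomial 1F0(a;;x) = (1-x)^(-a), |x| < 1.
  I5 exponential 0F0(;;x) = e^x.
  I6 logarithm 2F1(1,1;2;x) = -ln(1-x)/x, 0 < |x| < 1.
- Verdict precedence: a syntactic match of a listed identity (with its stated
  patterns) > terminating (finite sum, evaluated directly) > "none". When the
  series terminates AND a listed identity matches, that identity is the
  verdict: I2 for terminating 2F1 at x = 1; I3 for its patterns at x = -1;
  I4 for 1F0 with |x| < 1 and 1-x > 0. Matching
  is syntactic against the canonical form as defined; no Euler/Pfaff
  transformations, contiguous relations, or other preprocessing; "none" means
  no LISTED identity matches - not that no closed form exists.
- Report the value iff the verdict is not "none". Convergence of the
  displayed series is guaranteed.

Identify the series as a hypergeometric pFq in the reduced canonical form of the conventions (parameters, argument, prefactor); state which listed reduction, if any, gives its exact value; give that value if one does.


The tell: t_0 = \frac{3}{4} here, and the constant factors (C = 3/4) combine into one prefactor.
Ratio: r(k) = -\frac{3}{4} * (k-\frac{8}{3}) / [(k+1)] - poly over poly, x = -\frac{3}{4} from leading terms; C = \frac{3}{4} at k = 0.

At argument -\frac{3}{4}: a 1F0 with upper {-\frac{8}{3}}, lower {-}, scaled by C = \frac{3}{4}. Verdict: this is the binomial series (I4) (the 1F0 binomial series: exponent 8/3, x = -\frac{3}{4}). Sum: \frac{3}{4} \cdot \left(\frac{7}{4}\right)^{\frac{8}{3}}.


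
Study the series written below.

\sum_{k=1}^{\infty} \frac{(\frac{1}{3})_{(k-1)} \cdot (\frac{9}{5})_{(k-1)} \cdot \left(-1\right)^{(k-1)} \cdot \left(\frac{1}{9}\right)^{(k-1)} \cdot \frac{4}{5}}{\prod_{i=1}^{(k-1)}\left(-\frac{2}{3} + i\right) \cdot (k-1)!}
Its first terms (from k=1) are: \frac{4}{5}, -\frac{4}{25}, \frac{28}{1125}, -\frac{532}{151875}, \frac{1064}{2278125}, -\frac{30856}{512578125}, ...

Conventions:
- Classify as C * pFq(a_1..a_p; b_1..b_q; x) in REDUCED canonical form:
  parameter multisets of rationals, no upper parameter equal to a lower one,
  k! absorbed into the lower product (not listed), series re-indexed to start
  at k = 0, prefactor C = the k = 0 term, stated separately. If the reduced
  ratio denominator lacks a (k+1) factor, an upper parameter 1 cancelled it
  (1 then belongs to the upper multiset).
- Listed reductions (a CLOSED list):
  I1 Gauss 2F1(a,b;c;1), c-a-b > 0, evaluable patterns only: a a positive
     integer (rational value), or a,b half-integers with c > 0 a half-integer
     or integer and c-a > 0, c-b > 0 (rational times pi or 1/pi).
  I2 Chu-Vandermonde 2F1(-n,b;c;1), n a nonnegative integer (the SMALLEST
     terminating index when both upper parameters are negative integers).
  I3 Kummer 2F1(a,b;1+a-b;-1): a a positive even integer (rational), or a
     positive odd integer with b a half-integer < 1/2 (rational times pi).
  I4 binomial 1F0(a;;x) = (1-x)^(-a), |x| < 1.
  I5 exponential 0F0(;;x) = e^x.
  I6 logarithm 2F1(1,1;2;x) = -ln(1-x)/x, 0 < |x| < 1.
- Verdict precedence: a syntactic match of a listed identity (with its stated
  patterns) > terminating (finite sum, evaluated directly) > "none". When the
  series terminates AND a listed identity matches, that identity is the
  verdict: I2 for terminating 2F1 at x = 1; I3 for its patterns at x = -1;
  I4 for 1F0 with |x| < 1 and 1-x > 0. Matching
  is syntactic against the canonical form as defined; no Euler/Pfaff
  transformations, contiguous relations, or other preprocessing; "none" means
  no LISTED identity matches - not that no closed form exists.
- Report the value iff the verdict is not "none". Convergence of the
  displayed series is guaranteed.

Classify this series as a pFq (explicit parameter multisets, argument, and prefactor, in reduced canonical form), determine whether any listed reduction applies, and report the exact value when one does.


Reduced: x = -\frac{1}{9}, 1F0, upper = {\frac{9}{5}}, lower = {-}, C = \frac{4}{5}. Verdict: the binomial series (I4) fires (the 1F0 binomial series: exponent -9/5, x = -\frac{1}{9}). Hence: \frac{4}{5} \cdot \left(\frac{10}{9}\right)^{-\frac{9}{5}}.

Key observation: with t_0 = \frac{4}{5}, the parameter 1/3 appears in both the upper and lower lists and cancels.
Adjacent-term ratio: r(k) = -\frac{1}{9} * (k+\frac{9}{5}) / [(k+1)] - rational in k, leading ratio -\frac{1}{9}; with t_0 = \frac{4}{5}, classification follows.


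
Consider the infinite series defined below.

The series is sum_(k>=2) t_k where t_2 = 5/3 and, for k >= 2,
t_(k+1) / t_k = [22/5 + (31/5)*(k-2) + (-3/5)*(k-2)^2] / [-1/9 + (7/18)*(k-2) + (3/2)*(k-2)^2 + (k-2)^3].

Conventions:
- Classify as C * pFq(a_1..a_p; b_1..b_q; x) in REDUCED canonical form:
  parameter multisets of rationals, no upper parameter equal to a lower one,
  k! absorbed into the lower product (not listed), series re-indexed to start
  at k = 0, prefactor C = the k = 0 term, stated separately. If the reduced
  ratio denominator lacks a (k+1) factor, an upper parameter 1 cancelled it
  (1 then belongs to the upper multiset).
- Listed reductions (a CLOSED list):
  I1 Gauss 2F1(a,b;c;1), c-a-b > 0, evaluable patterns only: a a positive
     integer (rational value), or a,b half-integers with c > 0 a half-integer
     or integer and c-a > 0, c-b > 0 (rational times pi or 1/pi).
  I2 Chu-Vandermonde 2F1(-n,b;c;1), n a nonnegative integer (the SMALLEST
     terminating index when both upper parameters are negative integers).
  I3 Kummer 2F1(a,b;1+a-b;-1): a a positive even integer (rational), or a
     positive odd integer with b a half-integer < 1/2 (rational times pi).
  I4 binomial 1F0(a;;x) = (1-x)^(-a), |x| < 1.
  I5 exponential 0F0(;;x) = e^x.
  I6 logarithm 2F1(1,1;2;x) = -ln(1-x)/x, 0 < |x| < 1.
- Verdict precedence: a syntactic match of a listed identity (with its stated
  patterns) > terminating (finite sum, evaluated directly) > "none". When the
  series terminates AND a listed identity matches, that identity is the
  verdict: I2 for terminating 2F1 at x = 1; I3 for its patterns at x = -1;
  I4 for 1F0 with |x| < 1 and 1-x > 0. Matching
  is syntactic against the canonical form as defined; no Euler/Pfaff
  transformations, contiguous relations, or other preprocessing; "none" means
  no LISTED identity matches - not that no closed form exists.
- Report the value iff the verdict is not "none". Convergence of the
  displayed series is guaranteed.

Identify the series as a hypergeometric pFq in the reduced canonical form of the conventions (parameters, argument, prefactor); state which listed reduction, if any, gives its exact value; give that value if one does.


The tell: x = (-3/5) and the ratio is unreduced: k + 2/3 divides both sides (C = 5/3, x = -3/5).
Consecutive-term ratio: r(k) = (-3/5) * (k-11) / [(k-1/6) (k+1)] - rational in k, leading ratio (-3/5); with t_0 = 5/3, classification follows.

The series (x = -3/5) is 1F1: upper {-11}, lower {-1/6}, prefactor 5/3. Verdict: terminating. (-11)_k vanishes past k = 11, leaving a 12-term sum, computed directly. Hence: -2537644433373098444902987/3853331592104736328125.


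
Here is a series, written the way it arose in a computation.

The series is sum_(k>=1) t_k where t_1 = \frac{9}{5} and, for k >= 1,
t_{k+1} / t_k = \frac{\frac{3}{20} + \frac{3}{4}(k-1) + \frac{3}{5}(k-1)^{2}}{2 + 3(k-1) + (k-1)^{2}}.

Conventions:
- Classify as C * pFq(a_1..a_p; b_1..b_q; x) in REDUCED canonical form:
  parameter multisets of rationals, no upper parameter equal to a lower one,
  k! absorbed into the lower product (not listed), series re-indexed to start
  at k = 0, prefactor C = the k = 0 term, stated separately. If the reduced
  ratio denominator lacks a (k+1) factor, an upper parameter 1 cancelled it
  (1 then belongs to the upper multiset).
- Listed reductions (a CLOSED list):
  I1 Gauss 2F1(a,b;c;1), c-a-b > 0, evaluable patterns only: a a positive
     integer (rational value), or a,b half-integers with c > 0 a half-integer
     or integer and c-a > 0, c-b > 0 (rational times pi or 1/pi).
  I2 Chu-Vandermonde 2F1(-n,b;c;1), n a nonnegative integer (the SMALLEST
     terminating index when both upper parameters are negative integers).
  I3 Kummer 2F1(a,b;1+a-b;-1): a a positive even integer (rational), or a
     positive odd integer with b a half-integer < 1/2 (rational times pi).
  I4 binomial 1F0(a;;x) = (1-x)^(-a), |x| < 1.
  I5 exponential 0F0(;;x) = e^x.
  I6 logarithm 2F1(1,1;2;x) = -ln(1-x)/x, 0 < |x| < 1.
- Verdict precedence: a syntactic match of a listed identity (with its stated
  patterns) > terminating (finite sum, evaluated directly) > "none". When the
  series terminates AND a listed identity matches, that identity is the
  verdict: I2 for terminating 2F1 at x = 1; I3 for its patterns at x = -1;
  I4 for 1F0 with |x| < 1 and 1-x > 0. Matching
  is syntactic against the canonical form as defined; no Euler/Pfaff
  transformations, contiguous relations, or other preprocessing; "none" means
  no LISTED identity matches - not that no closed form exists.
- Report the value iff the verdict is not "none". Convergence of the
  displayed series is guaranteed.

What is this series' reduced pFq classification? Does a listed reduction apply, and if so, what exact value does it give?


Reduced: x = \frac{3}{5}, 2F1, upper = {\frac{1}{4}, 1}, lower = {2}, C = \frac{9}{5}. Verdict: none. No listed pattern accepts 2F1(\frac{1}{4}, 1; 2; \frac{3}{5}).

Key step: x = \frac{3}{5} and factor the ratio over Q (C = 9/5): negated roots = parameters.
Consecutive-term ratio: r(k) = \frac{3}{5} * (k+\frac{1}{4}) (k+1) / [(k+2) (k+1)] - rational; roots negated = parameters, x = \frac{3}{5}, C = \frac{9}{5}.


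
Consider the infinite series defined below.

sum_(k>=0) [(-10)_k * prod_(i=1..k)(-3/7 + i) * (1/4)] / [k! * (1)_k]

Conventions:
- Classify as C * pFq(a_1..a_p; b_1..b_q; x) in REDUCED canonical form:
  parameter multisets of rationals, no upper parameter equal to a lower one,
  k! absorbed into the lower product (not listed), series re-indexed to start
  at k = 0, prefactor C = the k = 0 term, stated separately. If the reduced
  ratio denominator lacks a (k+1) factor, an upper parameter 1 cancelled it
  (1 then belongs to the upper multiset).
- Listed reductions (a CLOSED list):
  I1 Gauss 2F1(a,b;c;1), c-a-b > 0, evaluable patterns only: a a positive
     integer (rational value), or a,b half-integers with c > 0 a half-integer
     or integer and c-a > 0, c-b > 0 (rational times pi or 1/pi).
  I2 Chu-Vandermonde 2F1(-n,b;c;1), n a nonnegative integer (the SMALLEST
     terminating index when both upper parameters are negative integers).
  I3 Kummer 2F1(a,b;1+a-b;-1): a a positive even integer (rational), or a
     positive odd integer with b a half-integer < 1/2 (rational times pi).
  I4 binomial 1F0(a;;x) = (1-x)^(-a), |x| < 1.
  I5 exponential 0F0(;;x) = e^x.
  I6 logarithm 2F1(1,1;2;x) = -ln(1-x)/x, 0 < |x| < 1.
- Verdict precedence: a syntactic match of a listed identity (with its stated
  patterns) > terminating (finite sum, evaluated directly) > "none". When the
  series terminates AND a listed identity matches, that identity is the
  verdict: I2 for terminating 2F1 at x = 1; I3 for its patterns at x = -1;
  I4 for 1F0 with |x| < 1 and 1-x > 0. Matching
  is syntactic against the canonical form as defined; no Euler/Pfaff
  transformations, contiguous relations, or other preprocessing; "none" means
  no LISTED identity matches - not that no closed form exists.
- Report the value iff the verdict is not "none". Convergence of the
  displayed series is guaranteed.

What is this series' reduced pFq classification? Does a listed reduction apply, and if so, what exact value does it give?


With C = 1/4: the canonical form is 2F1(-10, 4/7; 1; 1). Verdict (x = 1): Vandermonde's identity (I2) applies (terminating 2F1 at x = 1 with n = 10, b = 4/7, c = 1). Value: 253439043/7909306972.

Structural cue: t_0 = 1/4 here, and the running product (prefactor 1/4) telescopes to a rising factorial.
Ratio: r(k) = 1 * (k-10) (k+4/7) / [(k+1) (k+1)] - rational in k. x = 1; t_0 = 1/4; negate the roots.


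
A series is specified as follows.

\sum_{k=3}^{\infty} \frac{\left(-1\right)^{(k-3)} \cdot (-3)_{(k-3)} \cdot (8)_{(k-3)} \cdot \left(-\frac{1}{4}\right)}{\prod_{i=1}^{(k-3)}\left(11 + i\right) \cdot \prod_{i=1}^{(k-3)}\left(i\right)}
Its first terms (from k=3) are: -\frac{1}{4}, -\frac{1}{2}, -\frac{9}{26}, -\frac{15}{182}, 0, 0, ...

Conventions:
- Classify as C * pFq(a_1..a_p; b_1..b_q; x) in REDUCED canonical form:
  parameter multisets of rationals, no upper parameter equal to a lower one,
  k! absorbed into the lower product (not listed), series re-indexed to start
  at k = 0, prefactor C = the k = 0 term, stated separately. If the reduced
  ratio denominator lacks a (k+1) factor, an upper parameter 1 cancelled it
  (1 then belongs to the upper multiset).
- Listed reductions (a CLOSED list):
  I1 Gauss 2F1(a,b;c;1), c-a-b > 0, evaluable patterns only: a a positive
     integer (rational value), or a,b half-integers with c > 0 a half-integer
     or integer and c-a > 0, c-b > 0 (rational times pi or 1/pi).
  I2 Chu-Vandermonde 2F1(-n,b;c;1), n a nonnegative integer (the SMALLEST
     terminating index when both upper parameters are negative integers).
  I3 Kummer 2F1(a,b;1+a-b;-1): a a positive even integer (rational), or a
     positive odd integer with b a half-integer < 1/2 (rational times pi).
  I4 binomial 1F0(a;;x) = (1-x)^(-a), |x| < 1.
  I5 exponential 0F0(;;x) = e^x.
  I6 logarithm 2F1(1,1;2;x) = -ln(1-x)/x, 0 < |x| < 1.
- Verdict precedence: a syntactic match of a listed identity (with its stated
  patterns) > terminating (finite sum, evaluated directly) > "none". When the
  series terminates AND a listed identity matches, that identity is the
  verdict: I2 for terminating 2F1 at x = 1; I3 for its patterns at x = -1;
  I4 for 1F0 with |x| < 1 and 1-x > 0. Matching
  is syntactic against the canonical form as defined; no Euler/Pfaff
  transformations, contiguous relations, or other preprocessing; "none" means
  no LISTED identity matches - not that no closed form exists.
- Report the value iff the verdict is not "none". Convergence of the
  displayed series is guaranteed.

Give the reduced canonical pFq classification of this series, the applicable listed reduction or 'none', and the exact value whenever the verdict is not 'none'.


x = -1 here; the reduced form reads 2F1, upper {-3, 8}, lower {12}, C = -\frac{1}{4}. Verdict: Kummer's theorem (I3) fires (x = -1; c = 12 equals 1+a-b for upper {-3, 8}: listed pattern). Hence: -\frac{33}{28}.

First insight: with t_0 = -\frac{1}{4}, the product of the first k integers (prefactor -1/4) is k!.
Ratio: r(k) = -1 * (k-3) (k+8) / [(k+12) (k+1)] - rational; roots negated = parameters, x = -1, C = -\frac{1}{4}.


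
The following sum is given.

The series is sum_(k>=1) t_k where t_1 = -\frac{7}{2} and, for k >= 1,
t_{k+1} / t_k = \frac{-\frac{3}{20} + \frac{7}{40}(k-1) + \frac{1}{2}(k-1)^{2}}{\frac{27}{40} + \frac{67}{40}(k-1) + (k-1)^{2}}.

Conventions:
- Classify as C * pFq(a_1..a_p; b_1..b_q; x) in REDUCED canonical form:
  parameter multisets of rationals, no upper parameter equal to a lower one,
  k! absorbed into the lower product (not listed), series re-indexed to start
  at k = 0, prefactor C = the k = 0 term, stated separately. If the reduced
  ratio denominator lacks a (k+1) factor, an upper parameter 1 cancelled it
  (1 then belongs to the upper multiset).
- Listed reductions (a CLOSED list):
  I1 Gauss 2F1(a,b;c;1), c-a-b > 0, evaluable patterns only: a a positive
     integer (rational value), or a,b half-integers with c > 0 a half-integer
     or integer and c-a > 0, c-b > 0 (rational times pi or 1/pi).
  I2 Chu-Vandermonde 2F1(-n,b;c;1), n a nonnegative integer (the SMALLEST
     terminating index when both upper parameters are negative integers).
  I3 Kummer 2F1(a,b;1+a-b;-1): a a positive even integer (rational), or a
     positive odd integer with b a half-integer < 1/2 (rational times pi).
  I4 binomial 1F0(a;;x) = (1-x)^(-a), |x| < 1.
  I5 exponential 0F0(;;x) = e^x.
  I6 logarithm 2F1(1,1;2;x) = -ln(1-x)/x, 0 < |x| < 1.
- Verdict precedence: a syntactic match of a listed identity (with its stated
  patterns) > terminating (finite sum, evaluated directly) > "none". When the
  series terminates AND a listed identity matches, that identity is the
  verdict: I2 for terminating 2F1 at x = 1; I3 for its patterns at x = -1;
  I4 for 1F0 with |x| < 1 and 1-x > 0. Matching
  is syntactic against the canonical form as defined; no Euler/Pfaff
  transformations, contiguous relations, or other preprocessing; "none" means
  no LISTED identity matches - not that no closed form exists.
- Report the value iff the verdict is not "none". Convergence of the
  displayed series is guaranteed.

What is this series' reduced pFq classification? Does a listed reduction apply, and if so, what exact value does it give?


The series (x = \frac{1}{2}) is 2F1: upper {-\frac{2}{5}, \frac{3}{4}}, lower {\frac{27}{40}}, prefactor -\frac{7}{2}. Verdict: none (x = \frac{1}{2}): each listed identity misses the multisets {-\frac{2}{5}, \frac{3}{4}} ; {\frac{27}{40}}.

First insight: t_0 = -\frac{7}{2} here, and the expanded ratio factors over Q; C = -7/2, roots give parameters.
Consecutive-term ratio: r(k) = \frac{1}{2} * (k-\frac{2}{5}) (k+\frac{3}{4}) / [(k+\frac{27}{40}) (k+1)] ; factor over Q: parameters, x = \frac{1}{2}, and C = -\frac{7}{2}.
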